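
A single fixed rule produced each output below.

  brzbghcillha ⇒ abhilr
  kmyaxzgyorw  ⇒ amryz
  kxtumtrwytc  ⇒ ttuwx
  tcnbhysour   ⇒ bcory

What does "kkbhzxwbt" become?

In each case the input is transformed by: keep every other character starting from the second (positions 2nd, 4th, 6th, ...), then sort the characters into alphabetical order.
Working it through for "kkbhzxwbt": intermediate "khxb", final "bhkx".

bhkx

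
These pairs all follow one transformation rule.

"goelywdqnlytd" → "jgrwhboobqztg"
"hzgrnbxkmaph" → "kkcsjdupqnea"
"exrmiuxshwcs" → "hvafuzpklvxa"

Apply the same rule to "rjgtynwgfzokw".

uzmnjrwcbiqjz

Each output is the input with this applied: take characters alternately from the front and the back (1st, last, 2nd, 2nd-last, ...), then shift every letter 3 places forward in the alphabet (wrapping around).
"rjgtynwgfzokw" → "rwjkgotzyfngw" → "uzmnjrwcbiqjz".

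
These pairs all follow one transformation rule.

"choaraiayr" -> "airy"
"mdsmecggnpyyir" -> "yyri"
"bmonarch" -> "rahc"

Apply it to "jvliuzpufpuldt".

lutd

Each output is the input with this applied: swap each adjacent pair of characters (1↔2, 3↔4, ...), then keep only the last 4 characters.
On "jvliuzpufpuldt": the first step gives "vjilzuuppflutd", and the second then gives "lutd".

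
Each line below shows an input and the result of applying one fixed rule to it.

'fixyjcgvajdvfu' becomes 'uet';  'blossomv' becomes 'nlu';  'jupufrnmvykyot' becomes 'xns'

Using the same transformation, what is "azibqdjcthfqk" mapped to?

epj

Looking at the pairs, the operation is to shift every letter 1 place backward in the alphabet (wrapping around), then keep only the last 3 characters.
"azibqdjcthfqk" → "zyhapcibsgepj" → "epj".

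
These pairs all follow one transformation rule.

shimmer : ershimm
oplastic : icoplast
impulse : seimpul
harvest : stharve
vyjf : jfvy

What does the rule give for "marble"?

The rule is to move the last 2 characters to the front (rotate right by 2).
For "marble" the result is "lemarb".

lemarb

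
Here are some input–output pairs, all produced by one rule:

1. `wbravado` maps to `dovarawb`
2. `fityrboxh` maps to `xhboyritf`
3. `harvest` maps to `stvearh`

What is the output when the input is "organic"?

icanrgo

Looking at the pairs, the operation is to reverse the string, then swap each adjacent pair of characters (1↔2, 3↔4, ...).
"organic" → "icanrgo".
(Check on "harvest": → "tsevrah" → "stvearh" ✓)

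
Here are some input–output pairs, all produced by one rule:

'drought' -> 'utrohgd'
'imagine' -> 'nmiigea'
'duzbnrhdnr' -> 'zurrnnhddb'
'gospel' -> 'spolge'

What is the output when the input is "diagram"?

What's happening: sort the characters into reverse alphabetical order.
For "diagram" the result is "rmigdaa".

rmigdaa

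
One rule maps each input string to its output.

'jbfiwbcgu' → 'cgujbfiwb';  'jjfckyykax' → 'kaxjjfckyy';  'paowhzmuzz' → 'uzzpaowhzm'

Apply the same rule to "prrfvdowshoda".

odaprrfvdowsh

The transformation: move the last 3 characters to the front (rotate right by 3).
For "prrfvdowshoda" the result is "odaprrfvdowsh".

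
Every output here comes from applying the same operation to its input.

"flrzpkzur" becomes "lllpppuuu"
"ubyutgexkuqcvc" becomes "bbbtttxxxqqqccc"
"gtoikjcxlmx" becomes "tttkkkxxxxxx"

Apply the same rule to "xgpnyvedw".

gggyyyddd

Rule — keep one character in every 3, starting at position 2 (positions 2nd, 5th, 8th, ...), then repeat every character 3 times.
Starting from "xgpnyvedw": after the first operation, "gyd"; after the second, "gggyyyddd".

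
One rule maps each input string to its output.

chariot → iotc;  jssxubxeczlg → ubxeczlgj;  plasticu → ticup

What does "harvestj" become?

estjh

The transformation: move the first character to the end, then delete the first 3 characters.
Doing the same to "harvestj": "estjh".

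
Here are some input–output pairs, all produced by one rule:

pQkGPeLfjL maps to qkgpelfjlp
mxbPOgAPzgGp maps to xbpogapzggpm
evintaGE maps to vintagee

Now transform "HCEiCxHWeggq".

Looking at the pairs, the operation is to move the first character to the end, then convert every letter to lowercase.
Working it through for "HCEiCxHWeggq": intermediate "CEiCxHWeggqH", final "ceicxhweggqh".

ceicxhweggqh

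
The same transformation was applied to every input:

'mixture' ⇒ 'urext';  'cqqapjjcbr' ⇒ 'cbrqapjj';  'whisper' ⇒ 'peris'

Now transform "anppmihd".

Rule — delete the first 2 characters, then move the last 3 characters to the front (rotate right by 3).
"anppmihd" → "ihdppm".
(Check on "whisper": → "isper" → "peris" ✓)

ihdppm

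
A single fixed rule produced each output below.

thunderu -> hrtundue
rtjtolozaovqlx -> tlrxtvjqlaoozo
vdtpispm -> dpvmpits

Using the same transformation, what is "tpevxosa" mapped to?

The transformation: swap each adjacent pair of characters (1↔2, 3↔4, ...), then take characters alternately from the front and the back (1st, last, 2nd, 2nd-last, ...).
"tpevxosa" → "pstavxeo".

pstavxeo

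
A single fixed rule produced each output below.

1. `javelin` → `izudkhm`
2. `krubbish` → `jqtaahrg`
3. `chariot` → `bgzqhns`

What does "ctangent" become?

bszmfdms

The pattern: shift every letter 1 place backward in the alphabet (wrapping around).
"ctangent" → "bszmfdms".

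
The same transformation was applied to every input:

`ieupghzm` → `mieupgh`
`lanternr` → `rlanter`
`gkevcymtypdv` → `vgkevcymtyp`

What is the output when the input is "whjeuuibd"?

The rule is to move the last character to the front, then delete the last character.
Working it through for "whjeuuibd": intermediate "dwhjeuuib", final "dwhjeuui".

dwhjeuui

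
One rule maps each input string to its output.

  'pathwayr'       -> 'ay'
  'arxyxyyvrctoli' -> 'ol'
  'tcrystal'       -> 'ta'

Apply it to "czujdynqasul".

Looking at the pairs, the operation is to move the last 3 characters to the front (rotate right by 3), then keep only the first 2 characters.
Starting from "czujdynqasul": after the first operation, "sulczujdynqa"; after the second, "su".

su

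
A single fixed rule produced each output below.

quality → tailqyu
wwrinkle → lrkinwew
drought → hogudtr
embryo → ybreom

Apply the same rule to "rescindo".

Looking at the pairs, the operation is to take characters alternately from the front and the back (1st, last, 2nd, 2nd-last, ...), then move the first 3 characters to the end (rotate left by 3).
For "rescindo", step one produces "roedsnci"; step two turns that into "dsnciroe".

dsnciroe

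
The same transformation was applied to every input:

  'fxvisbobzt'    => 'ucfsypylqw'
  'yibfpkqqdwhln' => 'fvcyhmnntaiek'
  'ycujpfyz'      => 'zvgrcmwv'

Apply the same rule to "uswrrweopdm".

Looking at the pairs, the operation is to swap each adjacent pair of characters (1↔2, 3↔4, ...), then shift every letter 3 places backward in the alphabet (wrapping around).
Doing the same to "uswrrweopdm": "prottolbamj".
(Check on "ycujpfyz": → "cyjufpzy" → "zvgrcmwv" ✓)

prottolbamj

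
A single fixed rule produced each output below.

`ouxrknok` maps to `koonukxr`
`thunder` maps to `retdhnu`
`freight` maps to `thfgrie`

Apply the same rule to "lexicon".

nolceix

The transformation: move the last character to the front, then take characters alternately from the front and the back (1st, last, 2nd, 2nd-last, ...).
On "lexicon": the first step gives "nlexico", and the second then gives "nolceix".
(Check on "ouxrknok": → "kouxrkno" → "koonukxr" ✓)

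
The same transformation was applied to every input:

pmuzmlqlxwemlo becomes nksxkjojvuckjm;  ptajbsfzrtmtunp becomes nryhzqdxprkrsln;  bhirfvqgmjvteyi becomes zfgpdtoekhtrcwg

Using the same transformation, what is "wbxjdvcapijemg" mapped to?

The pattern: shift every letter 2 places backward in the alphabet (wrapping around).
On "wbxjdvcapijemg" that produces "uzvhbtaynghcke".

uzvhbtaynghcke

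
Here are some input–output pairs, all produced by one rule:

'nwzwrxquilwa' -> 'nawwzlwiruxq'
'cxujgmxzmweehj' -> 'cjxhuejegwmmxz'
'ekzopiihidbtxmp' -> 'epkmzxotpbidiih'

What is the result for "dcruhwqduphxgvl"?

dlcvrguxhhwpqud

The transformation: take characters alternately from the front and the back (1st, last, 2nd, 2nd-last, ...).
"dcruhwqduphxgvl" → "dlcvrguxhhwpqud".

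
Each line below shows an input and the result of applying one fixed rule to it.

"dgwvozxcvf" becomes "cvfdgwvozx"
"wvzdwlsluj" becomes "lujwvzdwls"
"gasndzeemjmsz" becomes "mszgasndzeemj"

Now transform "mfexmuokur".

kurmfexmuo

In each case the input is transformed by: move the last 3 characters to the front (rotate right by 3).
"mfexmuokur" → "kurmfexmuo".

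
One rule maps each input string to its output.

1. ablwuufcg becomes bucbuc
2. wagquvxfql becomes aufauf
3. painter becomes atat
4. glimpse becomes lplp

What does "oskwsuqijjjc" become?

ssijssij

The transformation: keep one character in every 3, starting at position 2 (positions 2nd, 5th, 8th, ...), then write the whole string twice.
Starting from "oskwsuqijjjc": after the first operation, "ssij"; after the second, "ssijssij".
(Check on "painter": → "at" → "atat" ✓)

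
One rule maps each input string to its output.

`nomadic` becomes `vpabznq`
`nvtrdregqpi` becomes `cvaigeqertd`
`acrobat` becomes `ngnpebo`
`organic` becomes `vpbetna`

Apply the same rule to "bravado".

qboenin

Each output is the input with this applied: move the last 2 characters to the front (rotate right by 2), then shift every letter 13 places forward in the alphabet (wrapping around) — i.e. ROT13.
Working it through for "bravado": intermediate "dobrava", final "qboenin".
(Check on "nvtrdregqpi": → "pinvtrdregq" → "cvaigeqertd" ✓)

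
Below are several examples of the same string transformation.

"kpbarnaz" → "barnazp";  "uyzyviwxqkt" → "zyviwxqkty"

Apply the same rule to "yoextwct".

extwcto

Rule — delete the first character, then move the first character to the end.
"yoextwct" → "oextwct" → "extwcto".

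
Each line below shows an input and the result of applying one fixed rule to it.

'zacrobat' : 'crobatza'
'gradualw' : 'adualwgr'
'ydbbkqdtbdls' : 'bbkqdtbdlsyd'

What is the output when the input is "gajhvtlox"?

The rule is to move the first 2 characters to the end (rotate left by 2).
For "gajhvtlox" the result is "jhvtloxga".

jhvtloxga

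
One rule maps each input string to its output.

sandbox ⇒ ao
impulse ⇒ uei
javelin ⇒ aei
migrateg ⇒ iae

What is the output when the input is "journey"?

oue

Looking at the pairs, the operation is to move the first character to the end, then keep only the vowels.
Applying both steps to "journey": "ourneyj", then "oue".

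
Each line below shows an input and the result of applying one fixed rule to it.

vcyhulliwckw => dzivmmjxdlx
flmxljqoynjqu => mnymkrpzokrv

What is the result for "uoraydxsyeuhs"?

psbzeytzfvit

The transformation: shift every letter 1 place forward in the alphabet (wrapping around), then delete the first character.
On "uoraydxsyeuhs" that produces "psbzeytzfvit".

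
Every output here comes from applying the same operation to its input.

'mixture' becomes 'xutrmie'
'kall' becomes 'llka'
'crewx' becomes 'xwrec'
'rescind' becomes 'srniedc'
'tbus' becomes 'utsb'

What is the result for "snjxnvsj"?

What's happening: sort the characters into reverse alphabetical order.
"snjxnvsj" → "xvssnnjj".

xvssnnjj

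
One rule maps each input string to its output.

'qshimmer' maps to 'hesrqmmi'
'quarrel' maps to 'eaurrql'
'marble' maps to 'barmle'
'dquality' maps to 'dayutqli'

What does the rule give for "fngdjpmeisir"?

edsrpnmjiigf

Rule — sort the characters into reverse alphabetical order, then move the last 2 characters to the front (rotate right by 2).
Applying both steps to "fngdjpmeisir": "srpnmjiigfed", then "edsrpnmjiigf".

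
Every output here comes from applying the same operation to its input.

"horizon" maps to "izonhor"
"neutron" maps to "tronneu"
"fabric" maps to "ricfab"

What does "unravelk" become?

avelkunr

The rule is to move the first 3 characters to the end (rotate left by 3).
So "unravelk" becomes "avelkunr".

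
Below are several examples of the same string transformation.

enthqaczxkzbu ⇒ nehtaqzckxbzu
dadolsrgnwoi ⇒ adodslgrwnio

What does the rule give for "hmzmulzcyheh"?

mhmzluczhyhe

Looking at the pairs, the operation is to swap each adjacent pair of characters (1↔2, 3↔4, ...).
Doing the same to "hmzmulzcyheh": "mhmzluczhyhe".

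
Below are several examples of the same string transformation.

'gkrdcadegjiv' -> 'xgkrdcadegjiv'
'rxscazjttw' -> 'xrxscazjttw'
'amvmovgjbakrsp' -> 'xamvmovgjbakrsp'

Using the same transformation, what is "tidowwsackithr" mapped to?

xtidowwsackithr

In each case the input is transformed by: prepend "x".
For "tidowwsackithr" the result is "xtidowwsackithr".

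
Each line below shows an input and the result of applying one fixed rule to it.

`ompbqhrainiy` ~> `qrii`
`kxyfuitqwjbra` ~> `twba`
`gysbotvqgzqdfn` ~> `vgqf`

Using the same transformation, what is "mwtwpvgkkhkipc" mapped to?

gkkp

The pattern: keep every other character starting from the first (positions 1st, 3rd, 5th, ...), then keep only the last 4 characters.
"mwtwpvgkkhkipc" → "mtpgkkp" → "gkkp".
(Check on "gysbotvqgzqdfn": → "gsovgqf" → "vgqf" ✓)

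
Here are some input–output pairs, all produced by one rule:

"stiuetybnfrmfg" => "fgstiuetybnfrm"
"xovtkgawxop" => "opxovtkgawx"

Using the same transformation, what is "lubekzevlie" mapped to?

ielubekzevl

In each case the input is transformed by: move the last 2 characters to the front (rotate right by 2).
Doing the same to "lubekzevlie": "ielubekzevl".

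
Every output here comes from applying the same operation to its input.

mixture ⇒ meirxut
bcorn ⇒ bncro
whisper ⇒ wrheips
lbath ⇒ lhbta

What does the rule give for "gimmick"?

Looking at the pairs, the operation is to take characters alternately from the front and the back (1st, last, 2nd, 2nd-last, ...).
For "gimmick" the result is "gkicmim".

gkicmim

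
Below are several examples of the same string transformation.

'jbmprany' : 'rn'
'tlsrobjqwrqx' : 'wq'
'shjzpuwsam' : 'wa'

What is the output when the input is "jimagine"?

gn

Each output is the input with this applied: keep every other character starting from the first (positions 1st, 3rd, 5th, ...), then keep only the last 2 characters.
"jimagine" → "jmgn" → "gn".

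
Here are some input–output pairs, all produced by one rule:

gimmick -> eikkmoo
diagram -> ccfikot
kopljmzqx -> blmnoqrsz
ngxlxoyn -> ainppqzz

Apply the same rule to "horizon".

bjkpqqt

In each case the input is transformed by: shift every letter 2 places forward in the alphabet (wrapping around), then sort the characters into alphabetical order.
"horizon" → "jqtkbqp" → "bjkpqqt".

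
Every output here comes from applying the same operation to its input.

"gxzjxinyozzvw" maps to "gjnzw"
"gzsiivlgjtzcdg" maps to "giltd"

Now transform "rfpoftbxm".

rob

Each output is the input with this applied: keep one character in every 3, starting at position 1 (positions 1st, 4th, 7th, ...).
For "rfpoftbxm" the result is "rob".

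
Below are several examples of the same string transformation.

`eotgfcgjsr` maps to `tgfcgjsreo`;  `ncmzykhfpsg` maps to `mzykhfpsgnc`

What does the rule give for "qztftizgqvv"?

In each case the input is transformed by: move the first 2 characters to the end (rotate left by 2).
On "qztftizgqvv" that produces "tftizgqvvqz".

tftizgqvvqz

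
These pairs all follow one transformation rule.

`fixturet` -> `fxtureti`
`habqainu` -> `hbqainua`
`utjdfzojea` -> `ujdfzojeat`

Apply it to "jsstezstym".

What's happening: move the first character to the end, then swap the first and last characters.
Applying both steps to "jsstezstym": "sstezstymj", then "jstezstyms".

jstezstyms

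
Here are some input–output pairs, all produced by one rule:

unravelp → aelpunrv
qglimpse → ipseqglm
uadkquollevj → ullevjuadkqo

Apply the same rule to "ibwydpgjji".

The pattern: swap the front and back halves of the string, then swap the first and last characters.
"ibwydpgjji" → "dgjjiibwyp".
(Check on "unravelp": → "velpunra" → "aelpunrv" ✓)

dgjjiibwyp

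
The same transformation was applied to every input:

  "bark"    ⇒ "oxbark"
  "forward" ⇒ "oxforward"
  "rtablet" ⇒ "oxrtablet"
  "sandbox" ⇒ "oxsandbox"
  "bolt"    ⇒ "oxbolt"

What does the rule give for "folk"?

The pattern: prepend "ox".
"folk" → "oxfolk".

oxfolk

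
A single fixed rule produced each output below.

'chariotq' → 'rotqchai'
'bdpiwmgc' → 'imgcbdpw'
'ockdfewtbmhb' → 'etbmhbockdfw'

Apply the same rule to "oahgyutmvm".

ytmvmoahgu

The pattern: swap the front and back halves of the string, then swap the first and last characters.
Starting from "oahgyutmvm": after the first operation, "utmvmoahgy"; after the second, "ytmvmoahgu".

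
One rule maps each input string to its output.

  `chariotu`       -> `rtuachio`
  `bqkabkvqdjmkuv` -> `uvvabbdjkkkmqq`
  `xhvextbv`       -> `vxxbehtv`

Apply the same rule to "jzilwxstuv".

Each output is the input with this applied: sort the characters into alphabetical order, then move the last 3 characters to the front (rotate right by 3).
Applying both steps to "jzilwxstuv": "ijlstuvwxz", then "wxzijlstuv".

wxzijlstuv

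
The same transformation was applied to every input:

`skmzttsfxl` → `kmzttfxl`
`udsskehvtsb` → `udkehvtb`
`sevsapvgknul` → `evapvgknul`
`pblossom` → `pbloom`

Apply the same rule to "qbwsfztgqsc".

The transformation: remove every "s".
Doing the same to "qbwsfztgqsc": "qbwfztgqc".

qbwfztgqc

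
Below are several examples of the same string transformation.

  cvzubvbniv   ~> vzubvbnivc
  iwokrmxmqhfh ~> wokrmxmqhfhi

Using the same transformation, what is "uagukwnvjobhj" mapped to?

The transformation: move the first character to the end.
Applying that to "uagukwnvjobhj" gives "agukwnvjobhju".

agukwnvjobhju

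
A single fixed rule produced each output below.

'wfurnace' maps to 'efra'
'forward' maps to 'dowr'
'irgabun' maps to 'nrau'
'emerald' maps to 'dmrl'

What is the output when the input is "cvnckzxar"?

In each case the input is transformed by: move the last character to the front, then keep every other character starting from the first (positions 1st, 3rd, 5th, ...).
On "cvnckzxar": the first step gives "rcvnckzxa", and the second then gives "rvcza".

rvcza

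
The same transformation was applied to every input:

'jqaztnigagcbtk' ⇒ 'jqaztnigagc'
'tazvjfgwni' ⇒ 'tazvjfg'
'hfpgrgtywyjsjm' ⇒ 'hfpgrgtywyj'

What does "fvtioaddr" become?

In each case the input is transformed by: delete the last 3 characters.
Doing the same to "fvtioaddr": "fvtioa".

fvtioa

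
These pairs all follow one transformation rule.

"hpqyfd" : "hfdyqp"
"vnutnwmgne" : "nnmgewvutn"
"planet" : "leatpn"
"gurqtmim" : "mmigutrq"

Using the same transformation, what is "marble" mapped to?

ebarml

The transformation: sort the characters into reverse alphabetical order, then swap the front and back halves of the string.
On "marble": the first step gives "rmleba", and the second then gives "ebarml".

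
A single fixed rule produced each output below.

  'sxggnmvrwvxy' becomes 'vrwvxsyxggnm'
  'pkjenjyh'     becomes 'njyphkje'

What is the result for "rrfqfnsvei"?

The pattern: swap the first and last characters, then swap the front and back halves of the string.
Applying both steps to "rrfqfnsvei": "irfqfnsver", then "nsverirfqf".

nsverirfqf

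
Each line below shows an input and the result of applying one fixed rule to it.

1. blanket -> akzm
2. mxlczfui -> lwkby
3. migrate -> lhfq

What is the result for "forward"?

enqv

Rule — shift every letter 1 place backward in the alphabet (wrapping around), then delete the last 3 characters.
Starting from "forward": after the first operation, "enqvzqc"; after the second, "enqv".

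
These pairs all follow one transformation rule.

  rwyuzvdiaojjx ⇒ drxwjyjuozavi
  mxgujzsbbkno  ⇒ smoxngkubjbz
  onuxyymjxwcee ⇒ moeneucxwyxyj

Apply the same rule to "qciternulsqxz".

The rule is to take characters alternately from the front and the back (1st, last, 2nd, 2nd-last, ...), then move the last character to the front.
Working it through for "qciternulsqxz": intermediate "qzcxiqtselrun", final "nqzcxiqtselru".

nqzcxiqtselru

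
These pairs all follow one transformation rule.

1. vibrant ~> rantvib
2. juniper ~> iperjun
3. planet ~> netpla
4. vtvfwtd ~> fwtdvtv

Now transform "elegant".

gantele

The pattern: move the first 3 characters to the end (rotate left by 3).
Applying that to "elegant" gives "gantele".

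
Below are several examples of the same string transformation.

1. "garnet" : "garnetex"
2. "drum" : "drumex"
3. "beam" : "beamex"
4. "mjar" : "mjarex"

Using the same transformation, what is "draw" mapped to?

In each case the input is transformed by: append "ex".
Applying that to "draw" gives "drawex".

drawex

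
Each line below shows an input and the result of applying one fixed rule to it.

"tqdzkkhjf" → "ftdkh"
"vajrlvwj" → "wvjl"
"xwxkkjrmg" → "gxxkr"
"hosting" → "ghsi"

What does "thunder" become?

rtud

What's happening: keep every other character starting from the first (positions 1st, 3rd, 5th, ...), then move the last character to the front.
"thunder" → "tudr" → "rtud".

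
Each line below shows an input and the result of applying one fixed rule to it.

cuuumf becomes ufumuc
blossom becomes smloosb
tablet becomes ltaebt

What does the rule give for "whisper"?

srheipw

Rule — take characters alternately from the front and the back (1st, last, 2nd, 2nd-last, ...), then swap the first and last characters.
Starting from "whisper": after the first operation, "wrheips"; after the second, "srheipw".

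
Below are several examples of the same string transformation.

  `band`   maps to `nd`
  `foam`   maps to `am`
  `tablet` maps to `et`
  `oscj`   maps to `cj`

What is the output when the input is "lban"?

Looking at the pairs, the operation is to keep only the last 2 characters.
Applying that to "lban" gives "an".

an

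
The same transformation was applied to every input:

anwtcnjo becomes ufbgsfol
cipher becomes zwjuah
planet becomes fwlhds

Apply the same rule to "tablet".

The transformation: shift every letter 8 places backward in the alphabet (wrapping around), then swap the front and back halves of the string.
Working it through for "tablet": intermediate "lstdwl", final "dwllst".

dwllst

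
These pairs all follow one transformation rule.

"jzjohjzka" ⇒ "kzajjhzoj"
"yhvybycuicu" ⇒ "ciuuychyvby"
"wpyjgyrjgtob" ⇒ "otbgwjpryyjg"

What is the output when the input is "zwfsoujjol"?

ojljzuwofs

What's happening: move the last 2 characters to the front (rotate right by 2), then take characters alternately from the front and the back (1st, last, 2nd, 2nd-last, ...).
On "zwfsoujjol": the first step gives "olzwfsoujj", and the second then gives "ojljzuwofs".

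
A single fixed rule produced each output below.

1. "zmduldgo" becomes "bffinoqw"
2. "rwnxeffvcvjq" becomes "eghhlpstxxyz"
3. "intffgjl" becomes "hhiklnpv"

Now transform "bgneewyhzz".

abbdggijpy

The transformation: shift every letter 2 places forward in the alphabet (wrapping around), then sort the characters into alphabetical order.
Starting from "bgneewyhzz": after the first operation, "dipggyajbb"; after the second, "abbdggijpy".
(Check on "zmduldgo": → "bofwnfiq" → "bffinoqw" ✓)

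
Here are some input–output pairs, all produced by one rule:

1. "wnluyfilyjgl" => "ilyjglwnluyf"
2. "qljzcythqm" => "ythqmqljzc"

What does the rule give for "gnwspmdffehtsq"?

ffehtsqgnwspmd

Rule — swap the front and back halves of the string.
"gnwspmdffehtsq" → "ffehtsqgnwspmd".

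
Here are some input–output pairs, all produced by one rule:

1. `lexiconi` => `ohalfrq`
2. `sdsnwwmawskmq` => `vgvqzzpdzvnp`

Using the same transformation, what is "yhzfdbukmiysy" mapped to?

The pattern: delete the last character, then shift every letter 3 places forward in the alphabet (wrapping around).
"yhzfdbukmiysy" → "yhzfdbukmiys" → "bkcigexnplbv".

bkcigexnplbv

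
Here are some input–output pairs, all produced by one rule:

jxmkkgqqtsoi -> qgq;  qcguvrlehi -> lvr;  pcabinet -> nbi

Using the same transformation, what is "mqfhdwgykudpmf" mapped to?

kgy

The pattern: take characters alternately from the front and the back (1st, last, 2nd, 2nd-last, ...), then keep only the last 3 characters.
Starting from "mqfhdwgykudpmf": after the first operation, "mfqmfphdduwkgy"; after the second, "kgy".
(Check on "jxmkkgqqtsoi": → "jixomsktkqgq" → "qgq" ✓)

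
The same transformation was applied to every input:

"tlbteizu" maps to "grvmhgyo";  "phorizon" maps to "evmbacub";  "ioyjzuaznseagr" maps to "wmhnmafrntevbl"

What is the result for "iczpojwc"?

cbwjpvpm

Looking at the pairs, the operation is to move the first 3 characters to the end (rotate left by 3), then shift every letter 13 places forward in the alphabet (wrapping around) — i.e. ROT13.
So "iczpojwc" becomes "cbwjpvpm".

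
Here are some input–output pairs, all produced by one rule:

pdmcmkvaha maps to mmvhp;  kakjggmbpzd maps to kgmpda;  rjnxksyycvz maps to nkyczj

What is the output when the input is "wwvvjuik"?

vjiw

In each case the input is transformed by: move the first 2 characters to the end (rotate left by 2), then keep every other character starting from the first (positions 1st, 3rd, 5th, ...).
On "wwvvjuik": the first step gives "vvjuikww", and the second then gives "vjiw".
(Check on "kakjggmbpzd": → "kjggmbpzdka" → "kgmpda" ✓)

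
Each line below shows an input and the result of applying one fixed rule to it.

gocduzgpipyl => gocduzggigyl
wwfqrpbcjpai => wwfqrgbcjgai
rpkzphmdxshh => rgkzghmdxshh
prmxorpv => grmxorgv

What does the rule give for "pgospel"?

ggosgel

In each case the input is transformed by: replace every "p" with "g".
Applying that to "pgospel" gives "ggosgel".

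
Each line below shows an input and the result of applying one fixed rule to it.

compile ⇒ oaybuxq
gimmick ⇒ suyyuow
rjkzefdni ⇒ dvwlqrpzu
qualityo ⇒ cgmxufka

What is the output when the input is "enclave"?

qzoxmhq

What's happening: shift every letter 12 places forward in the alphabet (wrapping around).
On "enclave" that produces "qzoxmhq".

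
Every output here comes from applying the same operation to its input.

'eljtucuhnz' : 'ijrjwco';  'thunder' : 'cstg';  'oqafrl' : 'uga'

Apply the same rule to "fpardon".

The transformation: delete the first 3 characters, then shift every letter 11 places backward in the alphabet (wrapping around).
"fpardon" → "rdon" → "gsdc".

gsdc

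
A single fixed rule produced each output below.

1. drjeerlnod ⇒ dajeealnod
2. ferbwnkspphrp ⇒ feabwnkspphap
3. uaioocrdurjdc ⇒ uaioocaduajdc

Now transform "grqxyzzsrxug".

In each case the input is transformed by: replace every "r" with "a".
For "grqxyzzsrxug" the result is "gaqxyzzsaxug".

gaqxyzzsaxug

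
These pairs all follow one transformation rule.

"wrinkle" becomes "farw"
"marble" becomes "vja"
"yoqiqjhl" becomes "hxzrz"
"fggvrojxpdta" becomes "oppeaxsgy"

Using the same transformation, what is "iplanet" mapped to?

ryuj

In each case the input is transformed by: delete the last 3 characters, then shift every letter 9 places forward in the alphabet (wrapping around).
For "iplanet", step one produces "ipla"; step two turns that into "ryuj".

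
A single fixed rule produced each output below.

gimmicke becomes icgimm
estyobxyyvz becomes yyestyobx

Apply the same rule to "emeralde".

Looking at the pairs, the operation is to delete the last 2 characters, then move the last 2 characters to the front (rotate right by 2).
For "emeralde", step one produces "emeral"; step two turns that into "alemer".

alemer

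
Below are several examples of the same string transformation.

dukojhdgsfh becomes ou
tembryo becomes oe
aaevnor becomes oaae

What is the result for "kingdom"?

Rule — move the first 3 characters to the end (rotate left by 3), then keep only the vowels.
Applying both steps to "kingdom": "gdomkin", then "oi".
(Check on "tembryo": → "bryotem" → "oe" ✓)

oi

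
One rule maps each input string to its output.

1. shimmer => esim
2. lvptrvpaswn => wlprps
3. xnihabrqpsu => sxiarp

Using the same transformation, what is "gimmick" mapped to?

What's happening: move the last 2 characters to the front (rotate right by 2), then keep every other character starting from the first (positions 1st, 3rd, 5th, ...).
For "gimmick", step one produces "ckgimmi"; step two turns that into "cgmi".

cgmi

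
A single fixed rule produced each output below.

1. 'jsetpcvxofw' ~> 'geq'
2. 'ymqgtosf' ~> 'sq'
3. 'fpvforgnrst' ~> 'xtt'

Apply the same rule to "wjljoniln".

Rule — shift every letter 2 places forward in the alphabet (wrapping around), then keep one character in every 3, starting at position 3 (positions 3rd, 6th, 9th, ...).
On "wjljoniln": the first step gives "ylnlqpknp", and the second then gives "npp".

npp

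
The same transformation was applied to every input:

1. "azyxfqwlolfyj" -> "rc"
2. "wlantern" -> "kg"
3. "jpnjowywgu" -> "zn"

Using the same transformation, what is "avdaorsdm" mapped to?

Each output is the input with this applied: shift every letter 7 places backward in the alphabet (wrapping around), then keep only the last 2 characters.
Applying both steps to "avdaorsdm": "towthklwf", then "wf".

wf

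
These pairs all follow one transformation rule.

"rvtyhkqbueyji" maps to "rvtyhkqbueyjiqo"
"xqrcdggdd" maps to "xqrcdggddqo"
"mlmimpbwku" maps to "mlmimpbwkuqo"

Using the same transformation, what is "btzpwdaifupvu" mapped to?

Looking at the pairs, the operation is to append "qo".
Applying that to "btzpwdaifupvu" gives "btzpwdaifupvuqo".

btzpwdaifupvuqo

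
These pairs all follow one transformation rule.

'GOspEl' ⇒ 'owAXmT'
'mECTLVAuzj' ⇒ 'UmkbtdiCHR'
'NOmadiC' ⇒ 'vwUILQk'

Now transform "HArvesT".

The rule is to flip the case of every letter, then shift every letter 8 places forward in the alphabet (wrapping around).
On "HArvesT": the first step gives "haRVESt", and the second then gives "piZDMAb".

piZDMAb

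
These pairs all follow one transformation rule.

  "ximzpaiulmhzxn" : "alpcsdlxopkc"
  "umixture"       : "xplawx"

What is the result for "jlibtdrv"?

Each output is the input with this applied: delete the last 2 characters, then shift every letter 3 places forward in the alphabet (wrapping around).
Working it through for "jlibtdrv": intermediate "jlibtd", final "molewg".

molewg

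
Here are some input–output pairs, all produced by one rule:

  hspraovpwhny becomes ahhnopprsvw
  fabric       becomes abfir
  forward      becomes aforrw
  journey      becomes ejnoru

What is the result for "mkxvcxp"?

In each case the input is transformed by: delete the last character, then sort the characters into alphabetical order.
"mkxvcxp" → "mkxvcx" → "ckmvxx".
(Check on "hspraovpwhny": → "hspraovpwhn" → "ahhnopprsvw" ✓)

ckmvxx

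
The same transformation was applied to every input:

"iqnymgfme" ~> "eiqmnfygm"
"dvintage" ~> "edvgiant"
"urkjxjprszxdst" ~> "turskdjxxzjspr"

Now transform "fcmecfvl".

lfcvmfec

In each case the input is transformed by: swap the first and last characters, then take characters alternately from the front and the back (1st, last, 2nd, 2nd-last, ...).
For "fcmecfvl", step one produces "lcmecfvf"; step two turns that into "lfcvmfec".
(Check on "iqnymgfme": → "eqnymgfmi" → "eiqmnfygm" ✓)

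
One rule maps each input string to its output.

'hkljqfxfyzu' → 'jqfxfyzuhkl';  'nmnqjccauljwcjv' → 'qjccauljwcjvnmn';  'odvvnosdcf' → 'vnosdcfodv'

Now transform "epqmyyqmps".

myyqmpsepq

The pattern: move the first 3 characters to the end (rotate left by 3).
On "epqmyyqmps" that produces "myyqmpsepq".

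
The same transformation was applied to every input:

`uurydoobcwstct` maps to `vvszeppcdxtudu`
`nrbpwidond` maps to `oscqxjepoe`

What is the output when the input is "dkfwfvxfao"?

The pattern: shift every letter 1 place forward in the alphabet (wrapping around).
"dkfwfvxfao" → "elgxgwygbp".

elgxgwygbp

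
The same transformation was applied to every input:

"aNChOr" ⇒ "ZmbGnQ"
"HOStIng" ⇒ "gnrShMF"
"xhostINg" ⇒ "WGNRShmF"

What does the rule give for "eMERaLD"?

In each case the input is transformed by: flip the case of every letter, then shift every letter 1 place backward in the alphabet (wrapping around).
Working it through for "eMERaLD": intermediate "EmerAld", final "DldqZkc".

DldqZkc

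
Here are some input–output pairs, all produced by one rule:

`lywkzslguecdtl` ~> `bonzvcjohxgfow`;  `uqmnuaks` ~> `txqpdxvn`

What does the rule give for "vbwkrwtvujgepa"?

Rule — swap each adjacent pair of characters (1↔2, 3↔4, ...), then shift every letter 3 places forward in the alphabet (wrapping around).
"vbwkrwtvujgepa" → "bvkwwrvtjuegap" → "eynzzuywmxhjds".

eynzzuywmxhjds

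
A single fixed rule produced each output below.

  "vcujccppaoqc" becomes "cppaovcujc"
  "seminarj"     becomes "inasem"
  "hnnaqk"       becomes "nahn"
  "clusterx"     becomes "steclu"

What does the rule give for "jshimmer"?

The rule is to delete the last 2 characters, then swap the front and back halves of the string.
Starting from "jshimmer": after the first operation, "jshimm"; after the second, "immjsh".

immjsh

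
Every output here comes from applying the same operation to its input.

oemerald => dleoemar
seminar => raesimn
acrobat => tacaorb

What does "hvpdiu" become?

uivhdp

The pattern: move the last 2 characters to the front (rotate right by 2), then swap each adjacent pair of characters (1↔2, 3↔4, ...).
For "hvpdiu", step one produces "iuhvpd"; step two turns that into "uivhdp".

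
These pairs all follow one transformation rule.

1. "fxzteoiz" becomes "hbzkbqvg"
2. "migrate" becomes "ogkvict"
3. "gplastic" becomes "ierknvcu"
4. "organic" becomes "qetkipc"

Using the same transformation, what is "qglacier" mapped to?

The rule is to take characters alternately from the front and the back (1st, last, 2nd, 2nd-last, ...), then shift every letter 2 places forward in the alphabet (wrapping around).
For "qglacier" the result is "stignkce".

stignkce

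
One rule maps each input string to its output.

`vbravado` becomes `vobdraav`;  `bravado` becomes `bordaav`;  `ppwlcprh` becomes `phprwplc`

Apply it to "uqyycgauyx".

uxqyyuyacg

Each output is the input with this applied: take characters alternately from the front and the back (1st, last, 2nd, 2nd-last, ...).
"uqyycgauyx" → "uxqyyuyacg".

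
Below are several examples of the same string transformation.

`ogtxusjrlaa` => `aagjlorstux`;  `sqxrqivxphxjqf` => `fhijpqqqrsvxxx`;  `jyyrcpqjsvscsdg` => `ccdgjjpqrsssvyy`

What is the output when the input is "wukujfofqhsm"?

ffhjkmoqsuuw

The rule is to sort the characters into alphabetical order.
On "wukujfofqhsm" that produces "ffhjkmoqsuuw".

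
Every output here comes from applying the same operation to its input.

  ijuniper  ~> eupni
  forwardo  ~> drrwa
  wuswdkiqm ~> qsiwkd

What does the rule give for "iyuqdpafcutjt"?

Rule — take characters alternately from the front and the back (1st, last, 2nd, 2nd-last, ...), then delete the first 3 characters.
Starting from "iyuqdpafcutjt": after the first operation, "ityjutqudcpfa"; after the second, "jutqudcpfa".

jutqudcpfa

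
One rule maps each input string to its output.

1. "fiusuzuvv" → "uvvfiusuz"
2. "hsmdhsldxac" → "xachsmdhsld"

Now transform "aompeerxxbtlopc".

Looking at the pairs, the operation is to move the last 3 characters to the front (rotate right by 3).
Applying that to "aompeerxxbtlopc" gives "opcaompeerxxbtl".

opcaompeerxxbtl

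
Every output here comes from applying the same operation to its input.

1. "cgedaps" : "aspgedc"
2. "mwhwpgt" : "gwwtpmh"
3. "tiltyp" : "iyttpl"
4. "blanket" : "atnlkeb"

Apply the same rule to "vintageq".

Rule — sort the characters into reverse alphabetical order, then move the last character to the front.
Doing the same to "vintageq": "avtqnige".

avtqnige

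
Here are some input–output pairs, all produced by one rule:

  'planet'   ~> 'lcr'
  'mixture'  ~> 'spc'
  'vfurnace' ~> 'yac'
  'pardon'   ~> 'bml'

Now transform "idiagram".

What's happening: shift every letter 2 places backward in the alphabet (wrapping around), then keep only the last 3 characters.
Doing the same to "idiagram": "pyk".
(Check on "pardon": → "nypbml" → "bml" ✓)

pyk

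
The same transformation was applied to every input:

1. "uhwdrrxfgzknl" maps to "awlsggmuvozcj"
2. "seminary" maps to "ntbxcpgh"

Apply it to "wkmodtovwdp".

ezbdsidklsl

In each case the input is transformed by: shift every letter 11 places backward in the alphabet (wrapping around), then swap the first and last characters.
Starting from "wkmodtovwdp": after the first operation, "lzbdsidklse"; after the second, "ezbdsidklsl".
(Check on "uhwdrrxfgzknl": → "jwlsggmuvozca" → "awlsggmuvozcj" ✓)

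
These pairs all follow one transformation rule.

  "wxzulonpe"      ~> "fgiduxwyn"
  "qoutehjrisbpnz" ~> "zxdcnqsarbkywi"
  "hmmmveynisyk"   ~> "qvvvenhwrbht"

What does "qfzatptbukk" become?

zoijcyckdtt

The transformation: shift every letter 9 places forward in the alphabet (wrapping around).
Applying that to "qfzatptbukk" gives "zoijcyckdtt".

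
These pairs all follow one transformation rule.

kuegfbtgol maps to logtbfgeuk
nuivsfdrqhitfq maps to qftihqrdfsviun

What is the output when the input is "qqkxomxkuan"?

What's happening: reverse the string.
"qqkxomxkuan" → "naukxmoxkqq".

naukxmoxkqq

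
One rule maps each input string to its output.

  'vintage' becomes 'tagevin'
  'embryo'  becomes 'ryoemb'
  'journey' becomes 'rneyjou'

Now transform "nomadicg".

adicgnom

What's happening: move the first 3 characters to the end (rotate left by 3).
For "nomadicg" the result is "adicgnom".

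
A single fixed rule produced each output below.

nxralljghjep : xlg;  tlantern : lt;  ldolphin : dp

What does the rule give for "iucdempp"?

In each case the input is transformed by: keep one character in every 3, starting at position 2 (positions 2nd, 5th, 8th, ...), then delete the last character.
Starting from "iucdempp": after the first operation, "uep"; after the second, "ue".

ue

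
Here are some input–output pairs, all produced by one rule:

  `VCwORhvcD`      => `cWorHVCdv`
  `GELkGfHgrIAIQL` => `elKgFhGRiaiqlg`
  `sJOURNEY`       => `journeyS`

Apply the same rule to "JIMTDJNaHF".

Rule — move the first character to the end, then flip the case of every letter.
Working it through for "JIMTDJNaHF": intermediate "IMTDJNaHFJ", final "imtdjnAhfj".
(Check on "sJOURNEY": → "JOURNEYs" → "journeyS" ✓)

imtdjnAhfj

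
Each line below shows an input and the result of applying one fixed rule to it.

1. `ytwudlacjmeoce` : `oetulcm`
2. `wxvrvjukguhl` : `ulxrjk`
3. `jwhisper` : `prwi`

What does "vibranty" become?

Rule — keep every other character starting from the second (positions 2nd, 4th, 6th, ...), then move the last 2 characters to the front (rotate right by 2).
Starting from "vibranty": after the first operation, "irny"; after the second, "nyir".

nyir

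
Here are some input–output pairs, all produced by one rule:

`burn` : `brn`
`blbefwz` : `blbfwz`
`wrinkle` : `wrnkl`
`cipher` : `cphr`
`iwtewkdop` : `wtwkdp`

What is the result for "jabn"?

jbn

The rule is to remove every vowel.
"jabn" → "jbn".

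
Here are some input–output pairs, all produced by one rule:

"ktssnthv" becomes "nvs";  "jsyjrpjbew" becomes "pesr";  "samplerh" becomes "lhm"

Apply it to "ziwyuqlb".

ubw

Looking at the pairs, the operation is to swap the front and back halves of the string, then keep one character in every 3, starting at position 1 (positions 1st, 4th, 7th, ...).
Applying both steps to "ziwyuqlb": "uqlbziwy", then "ubw".
(Check on "ktssnthv": → "nthvktss" → "nvs" ✓)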